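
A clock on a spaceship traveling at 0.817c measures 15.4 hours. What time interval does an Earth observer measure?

Proper time Δt₀ = 15.4 hours
γ = 1/√(1 - 0.817²) = 1.7342
Δt = γΔt₀ = 1.7342 × 15.4 = 26.71 hours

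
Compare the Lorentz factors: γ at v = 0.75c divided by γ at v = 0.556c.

γ₁ = 1/√(1 - 0.75²) = 1.512
γ₂ = 1/√(1 - 0.556²) = 1.203
γ₁/γ₂ = 1.512/1.203 = 1.257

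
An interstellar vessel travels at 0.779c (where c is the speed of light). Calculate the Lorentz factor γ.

v/c = 0.779, so (v/c)² = 0.606841
1 - (v/c)² = 0.393159
γ = 1/√(0.393159) = 1.595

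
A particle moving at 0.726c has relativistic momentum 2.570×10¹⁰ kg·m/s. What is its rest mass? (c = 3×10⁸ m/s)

γ = 1/√(1 - 0.726²) = 1.454
v = 0.726 × 3×10⁸ = 2.178×10⁸ m/s
m = p/(γv) = 2.570×10¹⁰/(1.454 × 2.178×10⁸) = 81.15 kg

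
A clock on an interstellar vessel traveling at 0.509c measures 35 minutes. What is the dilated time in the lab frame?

Proper time Δt₀ = 35 minutes
γ = 1/√(1 - 0.509²) = 1.1618
Δt = γΔt₀ = 1.1618 × 35 = 40.66 minutes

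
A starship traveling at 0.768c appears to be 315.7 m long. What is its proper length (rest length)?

Contracted length L = 315.7 m
γ = 1/√(1 - 0.768²) = 1.5614
L₀ = γL = 1.5614 × 315.7 = 492.9 m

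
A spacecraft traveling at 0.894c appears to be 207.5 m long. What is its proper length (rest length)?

Contracted length L = 207.5 m
γ = 1/√(1 - 0.894²) = 2.232
L₀ = γL = 2.232 × 207.5 = 463.1 m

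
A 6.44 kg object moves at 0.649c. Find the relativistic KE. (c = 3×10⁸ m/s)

γ = 1/√(1 - 0.649²) = 1.3144
γ - 1 = 0.3144
KE = (γ-1)mc² = 0.3144 × 6.44 × (3×10⁸)² = 1.822×10¹⁷ J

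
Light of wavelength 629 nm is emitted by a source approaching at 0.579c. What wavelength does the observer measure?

β = 0.579
Wavelength Doppler factor = √(0.421/1.579) = √(0.26662) = 0.5164
λ_obs = 629 × 0.5164 = 324.8 nm (blueshift)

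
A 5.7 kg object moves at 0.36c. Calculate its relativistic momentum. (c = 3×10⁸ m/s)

γ = 1/√(1 - 0.36²) = 1.07187
v = 0.36 × 3×10⁸ = 1.080×10⁸ m/s
p = γmv = 1.07187 × 5.7 × 1.080×10⁸ = 6.598×10⁸ kg·m/s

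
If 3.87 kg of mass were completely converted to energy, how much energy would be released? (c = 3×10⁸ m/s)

Using E = mc²:
c² = (3×10⁸)² = 9×10¹⁶ m²/s²
E = 3.87 × 9×10¹⁶ = 3.483×10¹⁷ J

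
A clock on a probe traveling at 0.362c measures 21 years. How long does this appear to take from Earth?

Proper time Δt₀ = 21 years
γ = 1/√(1 - 0.362²) = 1.073
Δt = γΔt₀ = 1.073 × 21 = 22.53 years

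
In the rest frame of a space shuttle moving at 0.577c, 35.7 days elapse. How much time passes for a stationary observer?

Proper time Δt₀ = 35.7 days
γ = 1/√(1 - 0.577²) = 1.2244
Δt = γΔt₀ = 1.2244 × 35.7 = 43.71 days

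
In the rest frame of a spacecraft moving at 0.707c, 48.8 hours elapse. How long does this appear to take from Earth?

Proper time Δt₀ = 48.8 hours
γ = 1/√(1 - 0.707²) = 1.414
Δt = γΔt₀ = 1.414 × 48.8 = 69.00 hours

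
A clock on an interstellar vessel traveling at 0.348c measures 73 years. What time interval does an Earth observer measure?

Proper time Δt₀ = 73 years
γ = 1/√(1 - 0.348²) = 1.0667
Δt = γΔt₀ = 1.0667 × 73 = 77.87 years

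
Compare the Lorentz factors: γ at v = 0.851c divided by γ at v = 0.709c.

γ₁ = 1/√(1 - 0.851²) = 1.904
γ₂ = 1/√(1 - 0.709²) = 1.418
γ₁/γ₂ = 1.904/1.418 = 1.343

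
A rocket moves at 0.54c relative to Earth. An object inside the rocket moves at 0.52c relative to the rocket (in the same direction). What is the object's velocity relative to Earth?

u = (u' + v)/(1 + u'v/c²)
Numerator: 0.52 + 0.54 = 1.06
Denominator: 1 + 0.2808 = 1.2808
u = 1.06/1.2808 = 0.8276c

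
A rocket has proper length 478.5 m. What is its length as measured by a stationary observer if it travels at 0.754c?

Proper length L₀ = 478.5 m
γ = 1/√(1 - 0.754²) = 1.5224
L = L₀/γ = 478.5/1.5224 = 314.3 m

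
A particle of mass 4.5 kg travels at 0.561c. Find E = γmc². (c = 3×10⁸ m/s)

γ = 1/√(1 - 0.561²) = 1.208
mc² = 4.5 × (3×10⁸)² = 4.050×10¹⁷ J
E = γmc² = 1.208 × 4.050×10¹⁷ = 4.892×10¹⁷ J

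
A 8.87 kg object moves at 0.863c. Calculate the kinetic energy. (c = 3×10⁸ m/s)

γ = 1/√(1 - 0.863²) = 1.9794
γ - 1 = 0.9794
KE = (γ-1)mc² = 0.9794 × 8.87 × (3×10⁸)² = 7.819×10¹⁷ J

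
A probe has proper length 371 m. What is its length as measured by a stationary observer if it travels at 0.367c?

Proper length L₀ = 371 m
γ = 1/√(1 - 0.367²) = 1.075
L = L₀/γ = 371/1.075 = 345.1 m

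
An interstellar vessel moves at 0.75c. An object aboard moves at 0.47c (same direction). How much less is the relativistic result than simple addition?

Classical: u' + v = 0.47 + 0.75 = 1.22c
Relativistic: u = (0.47 + 0.75)/(1 + 0.3525) = 1.22/1.3525 = 0.9020c
Difference: 1.22 - 0.9020 = 0.3180c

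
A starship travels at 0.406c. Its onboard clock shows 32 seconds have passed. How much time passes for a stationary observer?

Proper time Δt₀ = 32 seconds
γ = 1/√(1 - 0.406²) = 1.09424
Δt = γΔt₀ = 1.09424 × 32 = 35.02 seconds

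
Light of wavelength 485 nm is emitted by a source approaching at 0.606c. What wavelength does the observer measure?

β = 0.606
Wavelength Doppler factor = √(0.394/1.606) = √(0.2453) = 0.4953
λ_obs = 485 × 0.4953 = 240.2 nm (blueshift)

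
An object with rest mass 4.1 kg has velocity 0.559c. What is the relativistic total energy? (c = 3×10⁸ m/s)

γ = 1/√(1 - 0.559²) = 1.206
mc² = 4.1 × (3×10⁸)² = 3.690×10¹⁷ J
E = γmc² = 1.206 × 3.690×10¹⁷ = 4.450×10¹⁷ J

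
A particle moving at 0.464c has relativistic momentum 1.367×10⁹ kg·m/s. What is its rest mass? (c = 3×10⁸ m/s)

γ = 1/√(1 - 0.464²) = 1.1289
v = 0.464 × 3×10⁸ = 1.392×10⁸ m/s
m = p/(γv) = 1.367×10⁹/(1.1289 × 1.392×10⁸) = 8.699 kg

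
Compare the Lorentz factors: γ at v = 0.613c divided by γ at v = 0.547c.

γ₁ = 1/√(1 - 0.613²) = 1.2657
γ₂ = 1/√(1 - 0.547²) = 1.1946
γ₁/γ₂ = 1.2657/1.1946 = 1.060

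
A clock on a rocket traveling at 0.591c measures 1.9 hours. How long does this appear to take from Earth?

Proper time Δt₀ = 1.9 hours
γ = 1/√(1 - 0.591²) = 1.2397
Δt = γΔt₀ = 1.2397 × 1.9 = 2.355 hours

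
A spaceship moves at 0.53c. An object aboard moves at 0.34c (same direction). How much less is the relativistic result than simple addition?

Classical: u' + v = 0.34 + 0.53 = 0.87c
Relativistic: u = (0.34 + 0.53)/(1 + 0.1802) = 0.87/1.1802 = 0.7372c
Difference: 0.87 - 0.7372 = 0.1328c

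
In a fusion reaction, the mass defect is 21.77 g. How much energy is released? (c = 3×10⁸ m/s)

Convert mass defect: Δm = 21.77 g = 0.02177 kg
E = Δm·c² = 0.02177 × (3×10⁸)²
= 0.02177 × 9×10¹⁶ = 1.959×10¹⁵ J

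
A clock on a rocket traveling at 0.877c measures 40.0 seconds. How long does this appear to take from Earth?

Proper time Δt₀ = 40.0 seconds
γ = 1/√(1 - 0.877²) = 2.0812
Δt = γΔt₀ = 2.0812 × 40.0 = 83.25 seconds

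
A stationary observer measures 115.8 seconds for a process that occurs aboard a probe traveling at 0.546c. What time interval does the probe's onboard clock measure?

Dilated time Δt = 115.8 seconds
γ = 1/√(1 - 0.546²) = 1.1936
Δt₀ = Δt/γ = 115.8/1.1936 = 97.02 seconds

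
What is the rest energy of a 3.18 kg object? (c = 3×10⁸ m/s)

c² = (3×10⁸)² = 9.000×10¹⁶ m²/s²
E₀ = mc² = 3.18 × 9.000×10¹⁶ = 2.862×10¹⁷ J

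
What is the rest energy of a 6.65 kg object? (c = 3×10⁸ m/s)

c² = (3×10⁸)² = 9.000×10¹⁶ m²/s²
E₀ = mc² = 6.65 × 9.000×10¹⁶ = 5.985×10¹⁷ J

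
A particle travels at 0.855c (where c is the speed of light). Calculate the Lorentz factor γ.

v/c = 0.855, so (v/c)² = 0.731025
1 - (v/c)² = 0.268975
γ = 1/√(0.268975) = 1.928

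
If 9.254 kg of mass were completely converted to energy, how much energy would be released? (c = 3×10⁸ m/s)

Using E = mc²:
c² = (3×10⁸)² = 9×10¹⁶ m²/s²
E = 9.254 × 9×10¹⁶ = 8.329×10¹⁷ J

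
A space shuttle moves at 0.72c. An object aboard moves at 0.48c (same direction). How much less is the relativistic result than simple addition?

Classical: u' + v = 0.48 + 0.72 = 1.2c
Relativistic: u = (0.48 + 0.72)/(1 + 0.3456) = 1.2/1.3456 = 0.8918c
Difference: 1.2 - 0.8918 = 0.3082c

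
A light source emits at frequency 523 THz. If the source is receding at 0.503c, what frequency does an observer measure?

β = v/c = 0.503
(1-β)/(1+β) = 0.497/1.503 = 0.33067
Doppler factor = √(0.33067) = 0.5750
f_obs = 523 × 0.5750 = 300.7 THz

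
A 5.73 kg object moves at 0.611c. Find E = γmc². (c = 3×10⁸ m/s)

γ = 1/√(1 - 0.611²) = 1.2632
mc² = 5.73 × (3×10⁸)² = 5.157×10¹⁷ J
E = γmc² = 1.2632 × 5.157×10¹⁷ = 6.514×10¹⁷ J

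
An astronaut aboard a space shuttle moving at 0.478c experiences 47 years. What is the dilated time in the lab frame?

Proper time Δt₀ = 47 years
γ = 1/√(1 - 0.478²) = 1.1385
Δt = γΔt₀ = 1.1385 × 47 = 53.51 years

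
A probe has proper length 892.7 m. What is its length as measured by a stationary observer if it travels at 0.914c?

Proper length L₀ = 892.7 m
γ = 1/√(1 - 0.914²) = 2.465
L = L₀/γ = 892.7/2.465 = 362.2 m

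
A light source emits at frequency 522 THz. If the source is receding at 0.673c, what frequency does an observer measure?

β = v/c = 0.673
(1-β)/(1+β) = 0.327/1.673 = 0.19546
Doppler factor = √(0.19546) = 0.4421
f_obs = 522 × 0.4421 = 230.8 THz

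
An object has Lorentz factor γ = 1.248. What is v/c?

From γ = 1/√(1 - v²/c²):
1/γ² = 1/1.248² = 0.64205
v²/c² = 1 - 0.64205 = 0.35795
v/c = √(0.35795) = 0.5983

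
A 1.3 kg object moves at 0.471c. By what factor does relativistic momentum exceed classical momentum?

p_rel = γmv, p_class = mv
Ratio = γ = 1/√(1 - 0.471²) = 1.134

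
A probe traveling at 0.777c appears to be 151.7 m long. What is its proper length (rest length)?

Contracted length L = 151.7 m
γ = 1/√(1 - 0.777²) = 1.5886
L₀ = γL = 1.5886 × 151.7 = 241.0 m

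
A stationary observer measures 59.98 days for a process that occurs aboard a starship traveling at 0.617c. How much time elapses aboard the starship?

Dilated time Δt = 59.98 days
γ = 1/√(1 - 0.617²) = 1.2707
Δt₀ = Δt/γ = 59.98/1.2707 = 47.20 days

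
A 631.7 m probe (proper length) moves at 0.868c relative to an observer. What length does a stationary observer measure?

Proper length L₀ = 631.7 m
γ = 1/√(1 - 0.868²) = 2.014
L = L₀/γ = 631.7/2.014 = 313.7 m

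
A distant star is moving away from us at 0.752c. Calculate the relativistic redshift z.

β = 0.752
(1+β)/(1-β) = 1.752/0.248 = 7.065
√(7.065) = 2.658
z = 2.658 - 1 = 1.658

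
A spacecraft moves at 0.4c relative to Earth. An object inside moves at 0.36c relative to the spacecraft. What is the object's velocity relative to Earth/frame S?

u = (u' + v)/(1 + u'v/c²)
Numerator: 0.36 + 0.4 = 0.76
Denominator: 1 + 0.144 = 1.144
u = 0.76/1.144 = 0.6643c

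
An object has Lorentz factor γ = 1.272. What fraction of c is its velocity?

From γ = 1/√(1 - v²/c²):
1/γ² = 1/1.272² = 0.6181
v²/c² = 1 - 0.6181 = 0.3819
v/c = √(0.3819) = 0.6180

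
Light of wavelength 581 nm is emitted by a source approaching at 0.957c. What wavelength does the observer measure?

β = 0.957
Wavelength Doppler factor = √(0.043/1.957) = √(0.021972) = 0.14823
λ_obs = 581 × 0.14823 = 86.12 nm (blueshift)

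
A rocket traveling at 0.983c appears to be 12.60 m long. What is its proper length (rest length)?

Contracted length L = 12.60 m
γ = 1/√(1 - 0.983²) = 5.4465
L₀ = γL = 5.4465 × 12.60 = 68.63 m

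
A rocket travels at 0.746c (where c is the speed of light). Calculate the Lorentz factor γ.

v/c = 0.746, so (v/c)² = 0.556516
1 - (v/c)² = 0.443484
γ = 1/√(0.443484) = 1.502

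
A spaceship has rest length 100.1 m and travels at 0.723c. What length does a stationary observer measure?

Proper length L₀ = 100.1 m
γ = 1/√(1 - 0.723²) = 1.4475
L = L₀/γ = 100.1/1.4475 = 69.15 m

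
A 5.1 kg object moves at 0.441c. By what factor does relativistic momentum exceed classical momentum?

p_rel = γmv, p_class = mv
Ratio = γ = 1/√(1 - 0.441²) = 1.114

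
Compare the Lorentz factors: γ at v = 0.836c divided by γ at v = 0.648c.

γ₁ = 1/√(1 - 0.836²) = 1.822
γ₂ = 1/√(1 - 0.648²) = 1.313
γ₁/γ₂ = 1.822/1.313 = 1.388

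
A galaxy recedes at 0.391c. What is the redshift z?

β = 0.391
(1+β)/(1-β) = 1.391/0.609 = 2.284
√(2.284) = 1.5113
z = 1.5113 - 1 = 0.5113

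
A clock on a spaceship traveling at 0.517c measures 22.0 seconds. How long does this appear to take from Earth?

Proper time Δt₀ = 22.0 seconds
γ = 1/√(1 - 0.517²) = 1.168
Δt = γΔt₀ = 1.168 × 22.0 = 25.70 seconds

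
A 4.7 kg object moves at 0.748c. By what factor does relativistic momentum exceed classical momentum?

p_rel = γmv, p_class = mv
Ratio = γ = 1/√(1 - 0.748²) = 1.507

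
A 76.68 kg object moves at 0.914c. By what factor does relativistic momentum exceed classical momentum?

p_rel = γmv, p_class = mv
Ratio = γ = 1/√(1 - 0.914²) = 2.465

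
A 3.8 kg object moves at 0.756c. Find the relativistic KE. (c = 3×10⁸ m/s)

γ = 1/√(1 - 0.756²) = 1.5277
γ - 1 = 0.5277
KE = (γ-1)mc² = 0.5277 × 3.8 × (3×10⁸)² = 1.805×10¹⁷ J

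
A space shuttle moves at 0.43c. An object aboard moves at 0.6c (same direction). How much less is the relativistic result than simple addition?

Classical: u' + v = 0.6 + 0.43 = 1.03c
Relativistic: u = (0.6 + 0.43)/(1 + 0.258) = 1.03/1.258 = 0.8188c
Difference: 1.03 - 0.8188 = 0.2112c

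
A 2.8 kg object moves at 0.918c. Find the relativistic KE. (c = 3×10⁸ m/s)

γ = 1/√(1 - 0.918²) = 2.5216
γ - 1 = 1.5216
KE = (γ-1)mc² = 1.5216 × 2.8 × (3×10⁸)² = 3.834×10¹⁷ J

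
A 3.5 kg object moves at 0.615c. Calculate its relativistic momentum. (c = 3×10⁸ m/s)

γ = 1/√(1 - 0.615²) = 1.2682
v = 0.615 × 3×10⁸ = 1.845×10⁸ m/s
p = γmv = 1.2682 × 3.5 × 1.845×10⁸ = 8.189×10⁸ kg·m/s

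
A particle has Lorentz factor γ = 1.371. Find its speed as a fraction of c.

From γ = 1/√(1 - v²/c²):
1/γ² = 1/1.371² = 0.5320
v²/c² = 1 - 0.5320 = 0.4680
v/c = √(0.4680) = 0.6841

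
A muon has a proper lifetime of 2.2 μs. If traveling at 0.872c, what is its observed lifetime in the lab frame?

Proper lifetime τ₀ = 2.2 μs
γ = 1/√(1 - 0.872²) = 2.0429
τ = γτ₀ = 2.0429 × 2.2 μs = 4.494 μs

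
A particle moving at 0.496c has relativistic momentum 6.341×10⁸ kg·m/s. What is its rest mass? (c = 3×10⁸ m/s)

γ = 1/√(1 - 0.496²) = 1.1516
v = 0.496 × 3×10⁸ = 1.488×10⁸ m/s
m = p/(γv) = 6.341×10⁸/(1.1516 × 1.488×10⁸) = 3.700 kg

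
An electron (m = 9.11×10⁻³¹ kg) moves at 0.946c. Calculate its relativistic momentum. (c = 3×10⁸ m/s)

γ = 1/√(1 - 0.946²) = 3.085
v = 0.946 × 3×10⁸ = 2.838×10⁸ m/s
p = γmv = 3.085 × 9.11×10⁻³¹ × 2.838×10⁸ = 7.976×10⁻²² kg·m/s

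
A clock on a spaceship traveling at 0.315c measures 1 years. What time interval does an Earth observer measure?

Proper time Δt₀ = 1 years
γ = 1/√(1 - 0.315²) = 1.054
Δt = γΔt₀ = 1.054 × 1 = 1.054 years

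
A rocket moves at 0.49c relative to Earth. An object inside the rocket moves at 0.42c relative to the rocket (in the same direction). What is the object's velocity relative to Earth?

u = (u' + v)/(1 + u'v/c²)
Numerator: 0.42 + 0.49 = 0.91
Denominator: 1 + 0.2058 = 1.2058
u = 0.91/1.2058 = 0.7547c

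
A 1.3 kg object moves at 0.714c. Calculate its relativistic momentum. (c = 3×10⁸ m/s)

γ = 1/√(1 - 0.714²) = 1.4283
v = 0.714 × 3×10⁸ = 2.142×10⁸ m/s
p = γmv = 1.4283 × 1.3 × 2.142×10⁸ = 3.977×10⁸ kg·m/s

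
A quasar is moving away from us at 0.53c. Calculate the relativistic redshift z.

β = 0.53
(1+β)/(1-β) = 1.53/0.47 = 3.25532
√(3.25532) = 1.8043
z = 1.8043 - 1 = 0.8043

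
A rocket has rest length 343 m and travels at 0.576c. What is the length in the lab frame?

Proper length L₀ = 343 m
γ = 1/√(1 - 0.576²) = 1.2233
L = L₀/γ = 343/1.2233 = 280.4 m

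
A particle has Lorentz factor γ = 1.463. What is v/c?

From γ = 1/√(1 - v²/c²):
1/γ² = 1/1.463² = 0.4672
v²/c² = 1 - 0.4672 = 0.5328
v/c = √(0.5328) = 0.7299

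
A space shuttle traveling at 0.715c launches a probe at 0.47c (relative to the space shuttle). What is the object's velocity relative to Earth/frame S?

u = (u' + v)/(1 + u'v/c²)
Numerator: 0.47 + 0.715 = 1.185
Denominator: 1 + 0.33605 = 1.33605
u = 1.185/1.33605 = 0.8869c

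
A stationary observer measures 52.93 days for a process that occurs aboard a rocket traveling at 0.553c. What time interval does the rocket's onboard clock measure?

Dilated time Δt = 52.93 days
γ = 1/√(1 - 0.553²) = 1.2002
Δt₀ = Δt/γ = 52.93/1.2002 = 44.10 days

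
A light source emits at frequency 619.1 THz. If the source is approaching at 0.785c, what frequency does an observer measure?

β = v/c = 0.785
(1+β)/(1-β) = 1.785/0.215 = 8.302
Doppler factor = √(8.302) = 2.881
f_obs = 619.1 × 2.881 = 1784 THz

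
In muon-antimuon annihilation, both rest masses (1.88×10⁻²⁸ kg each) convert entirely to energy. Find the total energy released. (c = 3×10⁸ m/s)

Both particles have the same rest mass, so total mass = 2m
E = 2m·c² = 2 × 1.88×10⁻²⁸ × (3×10⁸)²
= 2 × 1.88×10⁻²⁸ × 9×10¹⁶
= 3.384×10⁻¹¹ J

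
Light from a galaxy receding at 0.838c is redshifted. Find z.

β = 0.838
(1+β)/(1-β) = 1.838/0.162 = 11.346
√(11.346) = 3.368
z = 3.368 - 1 = 2.368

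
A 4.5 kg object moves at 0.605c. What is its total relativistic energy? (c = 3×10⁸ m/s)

γ = 1/√(1 - 0.605²) = 1.2559
mc² = 4.5 × (3×10⁸)² = 4.050×10¹⁷ J
E = γmc² = 1.2559 × 4.050×10¹⁷ = 5.086×10¹⁷ J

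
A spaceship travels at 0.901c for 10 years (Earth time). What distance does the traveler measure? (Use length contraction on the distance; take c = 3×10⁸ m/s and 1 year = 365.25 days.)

Earth distance: d = v × t = 0.901c × 10 yr = 8.5300×10¹⁶ m
γ = 2.3051
d' = d/γ = 8.5300×10¹⁶/2.3051 = 3.700×10¹⁶ m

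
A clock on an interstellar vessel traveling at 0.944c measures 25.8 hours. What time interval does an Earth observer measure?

Proper time Δt₀ = 25.8 hours
γ = 1/√(1 - 0.944²) = 3.0308
Δt = γΔt₀ = 3.0308 × 25.8 = 78.19 hours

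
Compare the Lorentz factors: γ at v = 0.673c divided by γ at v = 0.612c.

γ₁ = 1/√(1 - 0.673²) = 1.3520
γ₂ = 1/√(1 - 0.612²) = 1.2644
γ₁/γ₂ = 1.3520/1.2644 = 1.069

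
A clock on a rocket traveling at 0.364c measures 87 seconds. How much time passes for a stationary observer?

Proper time Δt₀ = 87 seconds
γ = 1/√(1 - 0.364²) = 1.0737
Δt = γΔt₀ = 1.0737 × 87 = 93.41 seconds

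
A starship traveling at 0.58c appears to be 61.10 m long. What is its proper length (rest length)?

Contracted length L = 61.10 m
γ = 1/√(1 - 0.58²) = 1.22757
L₀ = γL = 1.22757 × 61.10 = 75.00 m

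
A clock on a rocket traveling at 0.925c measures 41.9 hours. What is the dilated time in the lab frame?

Proper time Δt₀ = 41.9 hours
γ = 1/√(1 - 0.925²) = 2.632
Δt = γΔt₀ = 2.632 × 41.9 = 110.3 hours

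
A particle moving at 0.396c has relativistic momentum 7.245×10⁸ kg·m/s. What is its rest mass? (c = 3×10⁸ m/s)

γ = 1/√(1 - 0.396²) = 1.089
v = 0.396 × 3×10⁸ = 1.188×10⁸ m/s
m = p/(γv) = 7.245×10⁸/(1.089 × 1.188×10⁸) = 5.600 kg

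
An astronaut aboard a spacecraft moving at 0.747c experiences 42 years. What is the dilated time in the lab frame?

Proper time Δt₀ = 42 years
γ = 1/√(1 - 0.747²) = 1.504
Δt = γΔt₀ = 1.504 × 42 = 63.17 years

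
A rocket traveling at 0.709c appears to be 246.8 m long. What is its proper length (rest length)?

Contracted length L = 246.8 m
γ = 1/√(1 - 0.709²) = 1.418
L₀ = γL = 1.418 × 246.8 = 350.0 m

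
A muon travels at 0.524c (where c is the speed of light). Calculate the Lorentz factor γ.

v/c = 0.524, so (v/c)² = 0.274576
1 - (v/c)² = 0.725424
γ = 1/√(0.725424) = 1.174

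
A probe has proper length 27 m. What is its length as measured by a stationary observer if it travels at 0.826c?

Proper length L₀ = 27 m
γ = 1/√(1 - 0.826²) = 1.774
L = L₀/γ = 27/1.774 = 15.22 m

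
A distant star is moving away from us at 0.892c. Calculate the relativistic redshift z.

β = 0.892
(1+β)/(1-β) = 1.892/0.108 = 17.52
√(17.52) = 4.186
z = 4.186 - 1 = 3.186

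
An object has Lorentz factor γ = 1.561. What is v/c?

From γ = 1/√(1 - v²/c²):
1/γ² = 1/1.561² = 0.4104
v²/c² = 1 - 0.4104 = 0.5896
v/c = √(0.5896) = 0.7679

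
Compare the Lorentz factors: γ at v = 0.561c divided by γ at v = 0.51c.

γ₁ = 1/√(1 - 0.561²) = 1.208
γ₂ = 1/√(1 - 0.51²) = 1.163
γ₁/γ₂ = 1.208/1.163 = 1.039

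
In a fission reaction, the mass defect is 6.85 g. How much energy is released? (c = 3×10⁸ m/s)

Convert mass defect: Δm = 6.85 g = 0.00685 kg
E = Δm·c² = 0.00685 × (3×10⁸)²
= 0.00685 × 9×10¹⁶ = 6.165×10¹⁴ J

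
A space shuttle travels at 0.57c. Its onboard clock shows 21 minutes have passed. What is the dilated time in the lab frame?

Proper time Δt₀ = 21 minutes
γ = 1/√(1 - 0.57²) = 1.217
Δt = γΔt₀ = 1.217 × 21 = 25.56 minutes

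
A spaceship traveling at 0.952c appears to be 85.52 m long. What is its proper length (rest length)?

Contracted length L = 85.52 m
γ = 1/√(1 - 0.952²) = 3.267
L₀ = γL = 3.267 × 85.52 = 279.4 m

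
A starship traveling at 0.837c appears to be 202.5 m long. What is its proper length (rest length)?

Contracted length L = 202.5 m
γ = 1/√(1 - 0.837²) = 1.8275
L₀ = γL = 1.8275 × 202.5 = 370.1 m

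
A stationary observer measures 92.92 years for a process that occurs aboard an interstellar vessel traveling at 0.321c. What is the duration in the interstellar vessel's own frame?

Dilated time Δt = 92.92 years
γ = 1/√(1 - 0.321²) = 1.0559
Δt₀ = Δt/γ = 92.92/1.0559 = 88.00 years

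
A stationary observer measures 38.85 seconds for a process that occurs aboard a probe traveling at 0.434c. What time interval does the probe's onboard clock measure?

Dilated time Δt = 38.85 seconds
γ = 1/√(1 - 0.434²) = 1.110
Δt₀ = Δt/γ = 38.85/1.110 = 35.00 seconds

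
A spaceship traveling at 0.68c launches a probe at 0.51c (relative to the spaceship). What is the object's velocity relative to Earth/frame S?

u = (u' + v)/(1 + u'v/c²)
Numerator: 0.51 + 0.68 = 1.19
Denominator: 1 + 0.3468 = 1.3468
u = 1.19/1.3468 = 0.8836c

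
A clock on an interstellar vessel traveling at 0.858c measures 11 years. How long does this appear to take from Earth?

Proper time Δt₀ = 11 years
γ = 1/√(1 - 0.858²) = 1.947
Δt = γΔt₀ = 1.947 × 11 = 21.42 years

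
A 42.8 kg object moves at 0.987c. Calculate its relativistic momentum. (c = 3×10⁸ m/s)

γ = 1/√(1 - 0.987²) = 6.222
v = 0.987 × 3×10⁸ = 2.961×10⁸ m/s
p = γmv = 6.222 × 42.8 × 2.961×10⁸ = 7.885×10¹⁰ kg·m/s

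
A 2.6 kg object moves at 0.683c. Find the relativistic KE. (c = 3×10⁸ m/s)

γ = 1/√(1 - 0.683²) = 1.36908
γ - 1 = 0.36908
KE = (γ-1)mc² = 0.36908 × 2.6 × (3×10⁸)² = 8.636×10¹⁶ J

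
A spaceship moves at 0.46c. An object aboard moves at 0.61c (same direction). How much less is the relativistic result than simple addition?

Classical: u' + v = 0.61 + 0.46 = 1.07c
Relativistic: u = (0.61 + 0.46)/(1 + 0.2806) = 1.07/1.2806 = 0.8355c
Difference: 1.07 - 0.8355 = 0.2345c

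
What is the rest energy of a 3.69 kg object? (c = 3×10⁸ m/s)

c² = (3×10⁸)² = 9.000×10¹⁶ m²/s²
E₀ = mc² = 3.69 × 9.000×10¹⁶ = 3.321×10¹⁷ J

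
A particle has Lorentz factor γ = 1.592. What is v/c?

From γ = 1/√(1 - v²/c²):
1/γ² = 1/1.592² = 0.3946
v²/c² = 1 - 0.3946 = 0.6054
v/c = √(0.6054) = 0.7781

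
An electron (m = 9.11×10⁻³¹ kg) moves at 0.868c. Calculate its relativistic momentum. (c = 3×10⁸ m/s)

γ = 1/√(1 - 0.868²) = 2.0138
v = 0.868 × 3×10⁸ = 2.604×10⁸ m/s
p = γmv = 2.0138 × 9.11×10⁻³¹ × 2.604×10⁸ = 4.777×10⁻²² kg·m/s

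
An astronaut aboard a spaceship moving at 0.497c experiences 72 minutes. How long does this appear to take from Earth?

Proper time Δt₀ = 72 minutes
γ = 1/√(1 - 0.497²) = 1.1524
Δt = γΔt₀ = 1.1524 × 72 = 82.97 minutes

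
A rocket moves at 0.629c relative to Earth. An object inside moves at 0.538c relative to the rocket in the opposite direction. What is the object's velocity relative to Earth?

Object's velocity in rocket frame is u' = -0.538c
u = (u' + v)/(1 + u'v/c²) = (v - 0.538)/(1 - 0.538·v/c²)
Numerator: 0.629 - 0.538 = 0.091
Denominator: 1 - 0.338402 = 0.661598
u = 0.091/0.661598 = 0.1375c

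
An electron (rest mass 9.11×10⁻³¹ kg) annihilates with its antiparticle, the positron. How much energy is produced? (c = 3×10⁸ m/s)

Both particles have the same rest mass, so total mass = 2m
E = 2m·c² = 2 × 9.11×10⁻³¹ × (3×10⁸)²
= 2 × 9.11×10⁻³¹ × 9×10¹⁶
= 1.640×10⁻¹³ J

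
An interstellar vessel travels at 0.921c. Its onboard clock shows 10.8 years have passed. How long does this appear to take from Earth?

Proper time Δt₀ = 10.8 years
γ = 1/√(1 - 0.921²) = 2.567
Δt = γΔt₀ = 2.567 × 10.8 = 27.72 years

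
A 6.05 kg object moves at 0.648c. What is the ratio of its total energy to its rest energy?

E = γmc², E₀ = mc²
E/E₀ = γ = 1/√(1 - 0.648²) = 1.313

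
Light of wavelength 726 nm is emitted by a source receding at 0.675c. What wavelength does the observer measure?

β = 0.675
Wavelength Doppler factor = √(1.675/0.325) = √(5.154) = 2.270
λ_obs = 726 × 2.270 = 1648 nm (redshift)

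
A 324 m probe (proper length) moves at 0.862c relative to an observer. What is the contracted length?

Proper length L₀ = 324 m
γ = 1/√(1 - 0.862²) = 1.973
L = L₀/γ = 324/1.973 = 164.2 m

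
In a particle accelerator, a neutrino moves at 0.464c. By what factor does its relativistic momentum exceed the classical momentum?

p_rel = γmv, p_class = mv
Ratio = γ = 1/√(1 - 0.464²)
= 1/√(0.784704) = 1.129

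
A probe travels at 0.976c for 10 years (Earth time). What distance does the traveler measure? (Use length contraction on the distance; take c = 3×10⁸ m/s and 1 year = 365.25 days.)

Earth distance: d = v × t = 0.976c × 10 yr = 9.240×10¹⁶ m
γ = 4.592
d' = d/γ = 9.240×10¹⁶/4.592 = 2.012×10¹⁶ m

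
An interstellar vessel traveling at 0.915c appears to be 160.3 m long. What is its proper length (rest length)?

Contracted length L = 160.3 m
γ = 1/√(1 - 0.915²) = 2.4786
L₀ = γL = 2.4786 × 160.3 = 397.3 m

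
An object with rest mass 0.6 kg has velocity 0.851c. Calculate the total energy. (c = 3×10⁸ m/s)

γ = 1/√(1 - 0.851²) = 1.904
mc² = 0.6 × (3×10⁸)² = 5.400×10¹⁶ J
E = γmc² = 1.904 × 5.400×10¹⁶ = 1.028×10¹⁷ J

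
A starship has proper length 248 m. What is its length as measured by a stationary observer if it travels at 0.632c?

Proper length L₀ = 248 m
γ = 1/√(1 - 0.632²) = 1.290
L = L₀/γ = 248/1.290 = 192.2 m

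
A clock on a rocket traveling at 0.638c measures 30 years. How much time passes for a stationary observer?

Proper time Δt₀ = 30 years
γ = 1/√(1 - 0.638²) = 1.2986
Δt = γΔt₀ = 1.2986 × 30 = 38.96 years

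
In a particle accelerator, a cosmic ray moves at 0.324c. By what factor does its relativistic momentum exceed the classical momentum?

p_rel = γmv, p_class = mv
Ratio = γ = 1/√(1 - 0.324²)
= 1/√(0.895024) = 1.057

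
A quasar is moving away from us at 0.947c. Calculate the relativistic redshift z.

β = 0.947
(1+β)/(1-β) = 1.947/0.053 = 36.74
√(36.74) = 6.061
z = 6.061 - 1 = 5.061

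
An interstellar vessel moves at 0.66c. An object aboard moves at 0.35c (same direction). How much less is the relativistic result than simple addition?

Classical: u' + v = 0.35 + 0.66 = 1.01c
Relativistic: u = (0.35 + 0.66)/(1 + 0.231) = 1.01/1.231 = 0.8205c
Difference: 1.01 - 0.8205 = 0.1895c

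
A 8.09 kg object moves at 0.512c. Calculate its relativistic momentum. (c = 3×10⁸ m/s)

γ = 1/√(1 - 0.512²) = 1.1642
v = 0.512 × 3×10⁸ = 1.536×10⁸ m/s
p = γmv = 1.1642 × 8.09 × 1.536×10⁸ = 1.447×10⁹ kg·m/s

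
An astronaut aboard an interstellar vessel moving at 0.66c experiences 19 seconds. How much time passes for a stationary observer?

Proper time Δt₀ = 19 seconds
γ = 1/√(1 - 0.66²) = 1.331
Δt = γΔt₀ = 1.331 × 19 = 25.29 seconds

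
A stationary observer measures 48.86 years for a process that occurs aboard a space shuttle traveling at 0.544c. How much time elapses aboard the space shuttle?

Dilated time Δt = 48.86 years
γ = 1/√(1 - 0.544²) = 1.1918
Δt₀ = Δt/γ = 48.86/1.1918 = 41.00 years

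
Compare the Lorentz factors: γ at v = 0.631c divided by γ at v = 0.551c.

γ₁ = 1/√(1 - 0.631²) = 1.289
γ₂ = 1/√(1 - 0.551²) = 1.198
γ₁/γ₂ = 1.289/1.198 = 1.076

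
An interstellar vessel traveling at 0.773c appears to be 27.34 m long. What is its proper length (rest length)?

Contracted length L = 27.34 m
γ = 1/√(1 - 0.773²) = 1.5763
L₀ = γL = 1.5763 × 27.34 = 43.10 m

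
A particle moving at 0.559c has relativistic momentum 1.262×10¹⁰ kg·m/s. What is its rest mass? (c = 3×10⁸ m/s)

γ = 1/√(1 - 0.559²) = 1.206
v = 0.559 × 3×10⁸ = 1.677×10⁸ m/s
m = p/(γv) = 1.262×10¹⁰/(1.206 × 1.677×10⁸) = 62.40 kg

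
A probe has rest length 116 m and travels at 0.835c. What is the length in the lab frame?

Proper length L₀ = 116 m
γ = 1/√(1 - 0.835²) = 1.8174
L = L₀/γ = 116/1.8174 = 63.83 m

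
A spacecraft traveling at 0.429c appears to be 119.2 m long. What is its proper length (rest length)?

Contracted length L = 119.2 m
γ = 1/√(1 - 0.429²) = 1.107
L₀ = γL = 1.107 × 119.2 = 132.0 m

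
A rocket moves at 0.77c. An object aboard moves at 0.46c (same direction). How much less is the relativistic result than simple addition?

Classical: u' + v = 0.46 + 0.77 = 1.23c
Relativistic: u = (0.46 + 0.77)/(1 + 0.3542) = 1.23/1.3542 = 0.9083c
Difference: 1.23 - 0.9083 = 0.3217c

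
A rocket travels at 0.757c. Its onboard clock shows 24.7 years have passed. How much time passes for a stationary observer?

Proper time Δt₀ = 24.7 years
γ = 1/√(1 - 0.757²) = 1.5304
Δt = γΔt₀ = 1.5304 × 24.7 = 37.80 years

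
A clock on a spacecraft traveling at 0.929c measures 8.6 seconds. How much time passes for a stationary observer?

Proper time Δt₀ = 8.6 seconds
γ = 1/√(1 - 0.929²) = 2.702
Δt = γΔt₀ = 2.702 × 8.6 = 23.24 seconds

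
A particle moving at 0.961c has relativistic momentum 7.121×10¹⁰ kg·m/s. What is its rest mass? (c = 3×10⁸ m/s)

γ = 1/√(1 - 0.961²) = 3.616
v = 0.961 × 3×10⁸ = 2.883×10⁸ m/s
m = p/(γv) = 7.121×10¹⁰/(3.616 × 2.883×10⁸) = 68.31 kg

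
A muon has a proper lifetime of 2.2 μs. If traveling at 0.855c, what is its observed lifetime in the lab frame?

Proper lifetime τ₀ = 2.2 μs
γ = 1/√(1 - 0.855²) = 1.928
τ = γτ₀ = 1.928 × 2.2 μs = 4.242 μs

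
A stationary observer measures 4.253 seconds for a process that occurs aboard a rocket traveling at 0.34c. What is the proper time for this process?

Dilated time Δt = 4.253 seconds
γ = 1/√(1 - 0.34²) = 1.0633
Δt₀ = Δt/γ = 4.253/1.0633 = 4.000 seconds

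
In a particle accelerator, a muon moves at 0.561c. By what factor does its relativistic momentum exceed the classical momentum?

p_rel = γmv, p_class = mv
Ratio = γ = 1/√(1 - 0.561²)
= 1/√(0.685279) = 1.208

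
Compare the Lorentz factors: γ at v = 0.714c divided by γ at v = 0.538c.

γ₁ = 1/√(1 - 0.714²) = 1.428
γ₂ = 1/√(1 - 0.538²) = 1.186
γ₁/γ₂ = 1.428/1.186 = 1.204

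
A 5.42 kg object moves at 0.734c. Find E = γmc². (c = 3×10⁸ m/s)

γ = 1/√(1 - 0.734²) = 1.47243
mc² = 5.42 × (3×10⁸)² = 4.878×10¹⁷ J
E = γmc² = 1.47243 × 4.878×10¹⁷ = 7.183×10¹⁷ J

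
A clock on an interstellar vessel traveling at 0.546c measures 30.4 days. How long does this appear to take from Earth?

Proper time Δt₀ = 30.4 days
γ = 1/√(1 - 0.546²) = 1.1936
Δt = γΔt₀ = 1.1936 × 30.4 = 36.29 days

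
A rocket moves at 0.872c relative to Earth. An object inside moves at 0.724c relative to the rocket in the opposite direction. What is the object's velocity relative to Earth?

Object's velocity in rocket frame is u' = -0.724c
u = (u' + v)/(1 + u'v/c²) = (v - 0.724)/(1 - 0.724·v/c²)
Numerator: 0.872 - 0.724 = 0.148
Denominator: 1 - 0.631328 = 0.368672
u = 0.148/0.368672 = 0.4014c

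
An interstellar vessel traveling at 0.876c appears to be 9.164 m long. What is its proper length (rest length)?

Contracted length L = 9.164 m
γ = 1/√(1 - 0.876²) = 2.073
L₀ = γL = 2.073 × 9.164 = 19.00 m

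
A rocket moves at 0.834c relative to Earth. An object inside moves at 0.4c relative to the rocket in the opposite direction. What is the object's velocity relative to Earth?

Object's velocity in rocket frame is u' = -0.4c
u = (u' + v)/(1 + u'v/c²) = (v - 0.4)/(1 - 0.4·v/c²)
Numerator: 0.834 - 0.4 = 0.434
Denominator: 1 - 0.3336 = 0.6664
u = 0.434/0.6664 = 0.6513c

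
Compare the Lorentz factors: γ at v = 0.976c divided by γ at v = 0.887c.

γ₁ = 1/√(1 - 0.976²) = 4.592
γ₂ = 1/√(1 - 0.887²) = 2.166
γ₁/γ₂ = 4.592/2.166 = 2.120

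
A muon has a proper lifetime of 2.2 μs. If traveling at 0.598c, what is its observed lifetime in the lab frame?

Proper lifetime τ₀ = 2.2 μs
γ = 1/√(1 - 0.598²) = 1.2477
τ = γτ₀ = 1.2477 × 2.2 μs = 2.745 μs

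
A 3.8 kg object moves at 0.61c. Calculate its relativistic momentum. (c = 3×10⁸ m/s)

γ = 1/√(1 - 0.61²) = 1.262
v = 0.61 × 3×10⁸ = 1.830×10⁸ m/s
p = γmv = 1.262 × 3.8 × 1.830×10⁸ = 8.776×10⁸ kg·m/s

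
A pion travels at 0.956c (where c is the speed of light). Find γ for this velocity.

v/c = 0.956, so (v/c)² = 0.913936
1 - (v/c)² = 0.086064
γ = 1/√(0.086064) = 3.409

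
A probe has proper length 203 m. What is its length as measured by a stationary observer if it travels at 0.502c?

Proper length L₀ = 203 m
γ = 1/√(1 - 0.502²) = 1.156
L = L₀/γ = 203/1.156 = 175.6 m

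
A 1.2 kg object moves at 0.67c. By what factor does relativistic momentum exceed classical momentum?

p_rel = γmv, p_class = mv
Ratio = γ = 1/√(1 - 0.67²) = 1.347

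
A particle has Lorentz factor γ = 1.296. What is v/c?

From γ = 1/√(1 - v²/c²):
1/γ² = 1/1.296² = 0.5954
v²/c² = 1 - 0.5954 = 0.4046
v/c = √(0.4046) = 0.6361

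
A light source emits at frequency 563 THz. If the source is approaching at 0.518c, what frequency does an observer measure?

β = v/c = 0.518
(1+β)/(1-β) = 1.518/0.482 = 3.14938
Doppler factor = √(3.14938) = 1.7746
f_obs = 563 × 1.7746 = 999.1 THz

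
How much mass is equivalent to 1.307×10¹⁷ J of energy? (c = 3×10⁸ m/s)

From E = mc², we get m = E/c²
c² = (3×10⁸)² = 9×10¹⁶ m²/s²
m = 1.307×10¹⁷ / 9×10¹⁶ = 1.452 kg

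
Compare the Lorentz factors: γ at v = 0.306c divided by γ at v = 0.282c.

γ₁ = 1/√(1 - 0.306²) = 1.050
γ₂ = 1/√(1 - 0.282²) = 1.042
γ₁/γ₂ = 1.050/1.042 = 1.008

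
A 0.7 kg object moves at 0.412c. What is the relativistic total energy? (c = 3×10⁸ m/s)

γ = 1/√(1 - 0.412²) = 1.0975
mc² = 0.7 × (3×10⁸)² = 6.300×10¹⁶ J
E = γmc² = 1.0975 × 6.300×10¹⁶ = 6.914×10¹⁶ J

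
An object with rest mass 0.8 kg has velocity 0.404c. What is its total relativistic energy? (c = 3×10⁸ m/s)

γ = 1/√(1 - 0.404²) = 1.0932
mc² = 0.8 × (3×10⁸)² = 7.200×10¹⁶ J
E = γmc² = 1.0932 × 7.200×10¹⁶ = 7.871×10¹⁶ J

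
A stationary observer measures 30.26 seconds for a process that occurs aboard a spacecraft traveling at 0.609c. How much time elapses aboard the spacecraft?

Dilated time Δt = 30.26 seconds
γ = 1/√(1 - 0.609²) = 1.261
Δt₀ = Δt/γ = 30.26/1.261 = 24.00 seconds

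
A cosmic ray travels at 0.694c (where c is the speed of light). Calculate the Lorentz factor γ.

v/c = 0.694, so (v/c)² = 0.481636
1 - (v/c)² = 0.518364
γ = 1/√(0.518364) = 1.389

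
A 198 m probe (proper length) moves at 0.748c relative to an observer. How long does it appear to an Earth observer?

Proper length L₀ = 198 m
γ = 1/√(1 - 0.748²) = 1.507
L = L₀/γ = 198/1.507 = 131.4 m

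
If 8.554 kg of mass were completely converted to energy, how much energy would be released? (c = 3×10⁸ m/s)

Using E = mc²:
c² = (3×10⁸)² = 9×10¹⁶ m²/s²
E = 8.554 × 9×10¹⁶ = 7.699×10¹⁷ J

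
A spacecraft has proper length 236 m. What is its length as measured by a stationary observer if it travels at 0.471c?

Proper length L₀ = 236 m
γ = 1/√(1 - 0.471²) = 1.1336
L = L₀/γ = 236/1.1336 = 208.2 m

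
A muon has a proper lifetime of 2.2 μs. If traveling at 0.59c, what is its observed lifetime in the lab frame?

Proper lifetime τ₀ = 2.2 μs
γ = 1/√(1 - 0.59²) = 1.2385
τ = γτ₀ = 1.2385 × 2.2 μs = 2.725 μs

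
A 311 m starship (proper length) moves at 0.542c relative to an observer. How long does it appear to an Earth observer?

Proper length L₀ = 311 m
γ = 1/√(1 - 0.542²) = 1.1899
L = L₀/γ = 311/1.1899 = 261.4 m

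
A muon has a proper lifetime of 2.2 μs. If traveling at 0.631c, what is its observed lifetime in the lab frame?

Proper lifetime τ₀ = 2.2 μs
γ = 1/√(1 - 0.631²) = 1.289
τ = γτ₀ = 1.289 × 2.2 μs = 2.836 μs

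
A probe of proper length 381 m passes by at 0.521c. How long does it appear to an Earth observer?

Proper length L₀ = 381 m
γ = 1/√(1 - 0.521²) = 1.1716
L = L₀/γ = 381/1.1716 = 325.2 m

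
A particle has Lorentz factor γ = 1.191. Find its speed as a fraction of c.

From γ = 1/√(1 - v²/c²):
1/γ² = 1/1.191² = 0.70498
v²/c² = 1 - 0.70498 = 0.29502
v/c = √(0.29502) = 0.5432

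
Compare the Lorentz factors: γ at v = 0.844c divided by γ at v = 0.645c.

γ₁ = 1/√(1 - 0.844²) = 1.8645
γ₂ = 1/√(1 - 0.645²) = 1.3086
γ₁/γ₂ = 1.8645/1.3086 = 1.425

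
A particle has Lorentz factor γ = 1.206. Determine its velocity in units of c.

From γ = 1/√(1 - v²/c²):
1/γ² = 1/1.206² = 0.68755
v²/c² = 1 - 0.68755 = 0.31245
v/c = √(0.31245) = 0.5590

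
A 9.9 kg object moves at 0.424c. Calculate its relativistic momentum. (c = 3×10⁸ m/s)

γ = 1/√(1 - 0.424²) = 1.104
v = 0.424 × 3×10⁸ = 1.272×10⁸ m/s
p = γmv = 1.104 × 9.9 × 1.272×10⁸ = 1.390×10⁹ kg·m/s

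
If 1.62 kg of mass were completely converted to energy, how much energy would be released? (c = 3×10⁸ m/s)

Using E = mc²:
c² = (3×10⁸)² = 9×10¹⁶ m²/s²
E = 1.62 × 9×10¹⁶ = 1.458×10¹⁷ J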